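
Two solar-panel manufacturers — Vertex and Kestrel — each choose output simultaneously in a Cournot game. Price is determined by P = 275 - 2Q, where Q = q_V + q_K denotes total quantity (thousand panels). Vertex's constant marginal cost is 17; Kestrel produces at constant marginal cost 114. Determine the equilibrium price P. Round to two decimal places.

Vertex's profit: π_V = (275 - 2Q)q_V - (17q_V). Setting ∂π_V/∂q_V = 0: 258 - 4q_V - 2(q_K) = 0.
Kestrel's first-order condition: 161 - 4q_K - 2(q_V) = 0.
Rearranging gives the reaction functions q_V = (258 - 2q_K)/4 and q_K = (161 - 2q_V)/4.
Solving the pair: q_V = 355/6, q_K = 32/3.
Total output Q = 419/6, so price P = 275 - 2·(419/6) = 406/3.

135.33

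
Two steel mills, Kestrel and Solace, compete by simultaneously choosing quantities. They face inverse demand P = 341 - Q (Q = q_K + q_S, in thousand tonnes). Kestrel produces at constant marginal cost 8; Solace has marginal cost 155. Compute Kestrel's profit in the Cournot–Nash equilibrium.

25600

Kestrel's profit: π_K = (341 - Q)q_K - (8q_K). Setting ∂π_K/∂q_K = 0: 333 - 2q_K - (q_S) = 0.
Solace's profit: π_S = (341 - Q)q_S - (155q_S). Setting ∂π_S/∂q_S = 0: 186 - 2q_S - (q_K) = 0.
Best responses: q_K = (333 - q_S)/2, q_S = (186 - q_K)/2.
Substituting one into the other gives q_K = 160 and q_S = 13.
Price P = 341 - 173 = 168.
Kestrel's profit: (168 - 8)·160 = 25600.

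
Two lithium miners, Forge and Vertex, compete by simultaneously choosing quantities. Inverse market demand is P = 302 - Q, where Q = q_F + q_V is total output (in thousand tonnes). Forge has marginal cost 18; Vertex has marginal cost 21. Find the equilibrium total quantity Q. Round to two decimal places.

Forge's profit: π_F = (302 - Q)q_F - (18q_F). Setting ∂π_F/∂q_F = 0: 284 - 2q_F - (q_V) = 0.
Vertex's first-order condition: 281 - 2q_V - (q_F) = 0.
Rearranging gives the reaction functions q_F = (284 - q_V)/2 and q_V = (281 - q_F)/2.
Substituting one into the other gives q_F = 287/3 and q_V = 278/3.
Total output Q = 287/3 + 278/3 = 565/3.

188.33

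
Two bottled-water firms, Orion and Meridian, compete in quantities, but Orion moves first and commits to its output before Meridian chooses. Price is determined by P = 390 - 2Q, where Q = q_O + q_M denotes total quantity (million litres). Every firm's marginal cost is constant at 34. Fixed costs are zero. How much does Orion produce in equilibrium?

89

The follower Meridian best-responds to any q_O: π_M = (390 - 2Q)q_M - 34q_M.
Follower FOC: 356 - 2q_O - 4q_M = 0, so q_M(q_O) = (356 - 2q_O)/4.
Orion substitutes q_M(q_O) into its own profit: π_O = q_O(390 - 2q_O - (356 - 2q_O)/2) - 34q_O = (212 - q_O)q_O - 34q_O.
The leader's first-order condition 178 - 2q_O = 0 yields q_O = 89.
Then q_M = (356 - 2·89)/4 = 89/2.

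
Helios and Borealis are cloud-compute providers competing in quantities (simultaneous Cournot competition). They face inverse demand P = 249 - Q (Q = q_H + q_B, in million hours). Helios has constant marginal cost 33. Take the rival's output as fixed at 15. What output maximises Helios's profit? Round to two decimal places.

100.50

With the rival's output fixed at 15, Helios's profit is π_H = (249 - 15 - q_H)q_H - (33q_H) = (234 - q_H)q_H - (33q_H).
∂π_H/∂q_H = 201 - 2q_H = 0, so q_H = 201/2.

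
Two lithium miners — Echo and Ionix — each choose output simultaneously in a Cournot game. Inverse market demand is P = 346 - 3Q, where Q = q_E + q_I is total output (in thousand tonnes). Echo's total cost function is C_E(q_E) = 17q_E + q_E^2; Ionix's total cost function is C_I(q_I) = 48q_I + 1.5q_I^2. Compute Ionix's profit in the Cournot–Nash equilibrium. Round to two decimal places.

2212.71

Echo's profit: π_E = (346 - 3Q)q_E - (17q_E + q_E²). Setting ∂π_E/∂q_E = 0: 329 - 8q_E - 3(q_I) = 0.
Ionix's profit: π_I = (346 - 3Q)q_I - (48q_I + (3/2)q_I²). Setting ∂π_I/∂q_I = 0: 298 - 9q_I - 3(q_E) = 0.
Best responses: q_E = (329 - 3q_I)/8, q_I = (298 - 3q_E)/9.
Solving the pair: q_E = 689/21, q_I = 1397/63.
Price P = 346 - 3·54.9841 = 181.0476.
Ionix's profit: 181.0476·(1397/63) - 48·(1397/63) - (3/2)(1397/63)² = 2212.7086.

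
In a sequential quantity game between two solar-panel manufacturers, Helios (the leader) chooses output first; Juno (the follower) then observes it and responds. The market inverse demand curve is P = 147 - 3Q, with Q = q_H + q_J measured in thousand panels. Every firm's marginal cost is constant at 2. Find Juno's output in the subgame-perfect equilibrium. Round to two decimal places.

12.08

Solve by backward induction. Given q_H, the follower Juno maximises π_J = (147 - 3q_H - 3q_J)q_J - 2q_J.
Setting the follower's marginal profit to zero, 145 - 3q_H - 6q_J = 0, i.e. q_J = (145 - 3q_H)/6.
Helios substitutes q_J(q_H) into its own profit: π_H = q_H(147 - 3q_H - (145 - 3q_H)/2) - 2q_H = (149/2 - (3/2)q_H)q_H - 2q_H.
Maximising: ∂π_H/∂q_H = 145/2 - 3q_H = 0, giving q_H = 145/6.
Then q_J = (145 - 3·(145/6))/6 = 145/12.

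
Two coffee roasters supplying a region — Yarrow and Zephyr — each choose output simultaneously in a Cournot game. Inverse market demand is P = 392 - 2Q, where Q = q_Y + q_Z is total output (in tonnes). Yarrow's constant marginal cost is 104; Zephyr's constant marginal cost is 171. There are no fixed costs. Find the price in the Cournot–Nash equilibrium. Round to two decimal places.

222.33

Yarrow's profit: π_Y = (392 - 2Q)q_Y - (104q_Y). Setting ∂π_Y/∂q_Y = 0: 288 - 4q_Y - 2(q_Z) = 0.
Zephyr's first-order condition: 221 - 4q_Z - 2(q_Y) = 0.
Rearranging gives the reaction functions q_Y = (288 - 2q_Z)/4 and q_Z = (221 - 2q_Y)/4.
Solving the pair: q_Y = 355/6, q_Z = 77/3.
Total output Q = 509/6, so price P = 392 - 2·(509/6) = 667/3.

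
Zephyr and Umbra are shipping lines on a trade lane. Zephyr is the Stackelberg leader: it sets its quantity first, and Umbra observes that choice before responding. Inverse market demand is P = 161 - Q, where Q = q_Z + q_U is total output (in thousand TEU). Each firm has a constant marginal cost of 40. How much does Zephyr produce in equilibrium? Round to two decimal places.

Solve by backward induction. Given q_Z, the follower Umbra maximises π_U = (161 - q_Z - q_U)q_U - 40q_U.
∂π_U/∂q_U = 121 - q_Z - 2q_U = 0 gives the reaction function q_U = (121 - q_Z)/2.
The leader anticipates this reaction. Substituting into P = 161 - Q gives P = 201/2 - (1/2)q_Z, so π_Z = (201/2 - (1/2)q_Z)q_Z - 40q_Z.
The leader's first-order condition 121/2 - q_Z = 0 yields q_Z = 121/2.
Then q_U = (121 - 121/2)/2 = 121/4.

60.50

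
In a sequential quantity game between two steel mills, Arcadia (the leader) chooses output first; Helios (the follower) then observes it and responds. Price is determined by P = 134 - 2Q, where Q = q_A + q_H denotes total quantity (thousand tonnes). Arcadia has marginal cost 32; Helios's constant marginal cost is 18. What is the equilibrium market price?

54

The follower Helios best-responds to any q_A: π_H = (134 - 2Q)q_H - 18q_H.
∂π_H/∂q_H = 116 - 2q_A - 4q_H = 0 gives the reaction function q_H = (116 - 2q_A)/4.
Arcadia substitutes q_H(q_A) into its own profit: π_A = q_A(134 - 2q_A - (116 - 2q_A)/2) - 32q_A = (76 - q_A)q_A - 32q_A.
The leader's first-order condition 44 - 2q_A = 0 yields q_A = 22.
Then q_H = (116 - 2·22)/4 = 18.
Total output Q = 40, so price P = 134 - 2·40 = 54.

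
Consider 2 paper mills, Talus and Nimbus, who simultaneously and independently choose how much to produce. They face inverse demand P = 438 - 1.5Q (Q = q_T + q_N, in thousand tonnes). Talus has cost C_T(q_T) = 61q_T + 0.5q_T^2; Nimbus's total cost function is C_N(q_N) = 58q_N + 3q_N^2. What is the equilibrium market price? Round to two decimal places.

270.11

Talus's profit: π_T = (438 - 1.5Q)q_T - (61q_T + (1/2)q_T²). Setting ∂π_T/∂q_T = 0: 377 - 4q_T - (3/2)(q_N) = 0.
Nimbus's profit: π_N = (438 - 1.5Q)q_N - (58q_N + 3q_N²). Setting ∂π_N/∂q_N = 0: 380 - 9q_N - (3/2)(q_T) = 0.
So q_T = (377 - (3/2)q_N)/4 and q_N = (380 - (3/2)q_T)/9.
Substituting one into the other gives q_T = 83.6444 and q_N = 28.2815.
Total output Q = 111.9259, so price P = 438 - (3/2)·111.9259 = 270.1111.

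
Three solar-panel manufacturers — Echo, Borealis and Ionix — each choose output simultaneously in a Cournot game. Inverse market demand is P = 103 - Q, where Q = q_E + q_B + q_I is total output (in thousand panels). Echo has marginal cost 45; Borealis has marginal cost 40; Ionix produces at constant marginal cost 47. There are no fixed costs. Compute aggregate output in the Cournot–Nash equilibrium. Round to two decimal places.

44.25

Echo's profit: π_E = (103 - Q)q_E - (45q_E). Setting ∂π_E/∂q_E = 0: 58 - 2q_E - (q_B + q_I) = 0.
Borealis's first-order condition: 63 - 2q_B - (q_E + q_I) = 0.
Ionix's first-order condition: 56 - 2q_I - (q_E + q_B) = 0.
Adding the 3 conditions: 177 − 2Q − 2Q = 0, i.e. Q = 177/4.
Back-substituting: q_E = (58 − 177/4) = 55/4, q_B = (63 − 177/4) = 75/4, q_I = (56 − 177/4) = 47/4.
Total output Q = 55/4 + 75/4 + 47/4 = 177/4.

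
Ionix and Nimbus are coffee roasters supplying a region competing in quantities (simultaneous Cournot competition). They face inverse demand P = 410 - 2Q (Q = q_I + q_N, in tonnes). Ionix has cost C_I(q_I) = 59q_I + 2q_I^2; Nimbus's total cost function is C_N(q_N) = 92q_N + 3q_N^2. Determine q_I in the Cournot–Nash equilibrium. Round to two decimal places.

37.82

Ionix's profit: π_I = (410 - 2Q)q_I - (59q_I + 2q_I²). Setting ∂π_I/∂q_I = 0: 351 - 8q_I - 2(q_N) = 0.
Nimbus's first-order condition: 318 - 10q_N - 2(q_I) = 0.
Best responses: q_I = (351 - 2q_N)/8, q_N = (318 - 2q_I)/10.
Solving the pair: q_I = 1437/38, q_N = 921/38.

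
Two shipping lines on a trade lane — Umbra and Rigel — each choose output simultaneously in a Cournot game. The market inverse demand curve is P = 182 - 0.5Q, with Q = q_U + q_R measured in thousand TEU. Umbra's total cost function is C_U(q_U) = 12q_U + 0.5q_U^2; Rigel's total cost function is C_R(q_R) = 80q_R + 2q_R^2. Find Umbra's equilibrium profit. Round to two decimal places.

6715.59

Umbra's profit: π_U = (182 - 0.5Q)q_U - (12q_U + (1/2)q_U²). Setting ∂π_U/∂q_U = 0: 170 - 2q_U - (1/2)(q_R) = 0.
Rigel's profit: π_R = (182 - 0.5Q)q_R - (80q_R + 2q_R²). Setting ∂π_R/∂q_R = 0: 102 - 5q_R - (1/2)(q_U) = 0.
So q_U = (170 - (1/2)q_R)/2 and q_R = (102 - (1/2)q_U)/5.
Solving the pair: q_U = 81.9487, q_R = 476/39.
Price P = 182 - (1/2)·(1224/13) = 1754/13.
Umbra's profit: (1754/13)·81.9487 - 12·81.9487 - (1/2)·81.9487² = 6715.5924.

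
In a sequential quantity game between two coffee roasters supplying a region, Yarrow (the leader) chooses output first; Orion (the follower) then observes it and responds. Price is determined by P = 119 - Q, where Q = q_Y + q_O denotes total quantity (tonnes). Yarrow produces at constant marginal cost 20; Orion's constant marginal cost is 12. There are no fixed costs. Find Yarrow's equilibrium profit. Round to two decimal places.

1035.13

The follower Orion best-responds to any q_Y: π_O = (119 - Q)q_O - 12q_O.
Follower FOC: 107 - q_Y - 2q_O = 0, so q_O(q_Y) = (107 - q_Y)/2.
The leader anticipates this reaction. Substituting into P = 119 - Q gives P = 131/2 - (1/2)q_Y, so π_Y = (131/2 - (1/2)q_Y)q_Y - 20q_Y.
Leader FOC: 91/2 - q_Y = 0, so q_Y = 91/2.
Then q_O = (107 - 91/2)/2 = 123/4.
Price P = 119 - 305/4 = 171/4.
Yarrow's profit: (171/4 - 20)·(91/2) = 1035.1250.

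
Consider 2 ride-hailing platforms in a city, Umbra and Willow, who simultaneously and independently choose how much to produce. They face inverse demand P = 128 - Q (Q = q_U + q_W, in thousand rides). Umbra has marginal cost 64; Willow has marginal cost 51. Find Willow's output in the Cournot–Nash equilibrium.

Umbra's profit: π_U = (128 - Q)q_U - (64q_U). Setting ∂π_U/∂q_U = 0: 64 - 2q_U - (q_W) = 0.
Willow's profit: π_W = (128 - Q)q_W - (51q_W). Setting ∂π_W/∂q_W = 0: 77 - 2q_W - (q_U) = 0.
So q_U = (64 - q_W)/2 and q_W = (77 - q_U)/2.
Solving the pair: q_U = 17, q_W = 30.

30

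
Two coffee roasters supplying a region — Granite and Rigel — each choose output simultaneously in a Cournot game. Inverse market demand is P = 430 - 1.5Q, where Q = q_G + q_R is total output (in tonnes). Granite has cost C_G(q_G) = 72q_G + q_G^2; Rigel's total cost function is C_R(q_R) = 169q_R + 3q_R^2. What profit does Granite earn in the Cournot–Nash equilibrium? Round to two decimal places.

10959.58

Granite's profit: π_G = (430 - 1.5Q)q_G - (72q_G + q_G²). Setting ∂π_G/∂q_G = 0: 358 - 5q_G - (3/2)(q_R) = 0.
Rigel's profit: π_R = (430 - 1.5Q)q_R - (169q_R + 3q_R²). Setting ∂π_R/∂q_R = 0: 261 - 9q_R - (3/2)(q_G) = 0.
So q_G = (358 - (3/2)q_R)/5 and q_R = (261 - (3/2)q_G)/9.
Solving the pair: q_G = 1258/19, q_R = 1024/57.
Price P = 430 - (3/2)·84.1754 = 303.7368.
Granite's profit: 303.7368·(1258/19) - 72·(1258/19) - (1258/19)² = 10959.5845.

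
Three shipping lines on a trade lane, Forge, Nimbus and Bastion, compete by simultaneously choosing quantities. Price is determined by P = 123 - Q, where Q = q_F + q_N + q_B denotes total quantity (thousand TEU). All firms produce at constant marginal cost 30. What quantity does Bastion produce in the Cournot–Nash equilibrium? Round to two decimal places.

23.25

Each firm earns π_i = (123 - Q)q_i - 30q_i.
First-order condition (treating rivals' output as given): 93 - 2q_i - Σ_{j≠i} q_j = 0.
By symmetry each firm produces the same amount; substituting Σ_{j≠i} q_j = 2q_i yields q_i = 93/4.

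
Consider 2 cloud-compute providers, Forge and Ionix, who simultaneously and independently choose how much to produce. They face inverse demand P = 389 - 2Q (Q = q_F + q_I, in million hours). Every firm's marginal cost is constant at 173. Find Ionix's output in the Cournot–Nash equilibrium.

Each firm earns π_i = (389 - 2Q)q_i - 173q_i.
Setting ∂π_i/∂q_i = 0 with rivals' quantities fixed: 216 - 4q_i - 2q_j = 0.
With identical firms every q_j equals q_i, so q_j = q_i and 216 = 6q_i, giving q_i = 36.

36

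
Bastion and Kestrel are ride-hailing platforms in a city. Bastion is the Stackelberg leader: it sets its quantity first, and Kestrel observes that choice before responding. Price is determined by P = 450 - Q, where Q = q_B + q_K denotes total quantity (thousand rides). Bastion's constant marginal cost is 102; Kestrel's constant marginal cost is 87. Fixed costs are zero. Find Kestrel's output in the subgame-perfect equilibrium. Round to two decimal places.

Solve by backward induction. Given q_B, the follower Kestrel maximises π_K = (450 - q_B - q_K)q_K - 87q_K.
∂π_K/∂q_K = 363 - q_B - 2q_K = 0 gives the reaction function q_K = (363 - q_B)/2.
Bastion substitutes q_K(q_B) into its own profit: π_B = q_B(450 - q_B - (363 - q_B)/2) - 102q_B = (537/2 - (1/2)q_B)q_B - 102q_B.
Leader FOC: 333/2 - q_B = 0, so q_B = 333/2.
Then q_K = (363 - 333/2)/2 = 393/4.

98.25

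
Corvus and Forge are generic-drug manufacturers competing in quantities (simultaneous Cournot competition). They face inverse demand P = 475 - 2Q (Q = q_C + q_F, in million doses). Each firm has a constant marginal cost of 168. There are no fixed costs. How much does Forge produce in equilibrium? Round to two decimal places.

51.17

Each firm earns π_i = (475 - 2Q)q_i - 168q_i.
Setting ∂π_i/∂q_i = 0 with rivals' quantities fixed: 307 - 4q_i - 2q_j = 0.
With identical firms every q_j equals q_i, so q_j = q_i and 307 = 6q_i, giving q_i = 307/6.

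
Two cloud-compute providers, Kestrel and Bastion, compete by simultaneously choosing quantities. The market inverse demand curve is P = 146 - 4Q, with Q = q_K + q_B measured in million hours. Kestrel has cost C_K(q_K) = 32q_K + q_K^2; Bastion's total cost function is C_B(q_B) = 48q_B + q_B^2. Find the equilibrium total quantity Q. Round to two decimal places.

Kestrel's profit: π_K = (146 - 4Q)q_K - (32q_K + q_K²). Setting ∂π_K/∂q_K = 0: 114 - 10q_K - 4(q_B) = 0.
Bastion's profit: π_B = (146 - 4Q)q_B - (48q_B + q_B²). Setting ∂π_B/∂q_B = 0: 98 - 10q_B - 4(q_K) = 0.
Best responses: q_K = (114 - 4q_B)/10, q_B = (98 - 4q_K)/10.
Solving the pair: q_K = 187/21, q_B = 131/21.
Total output Q = 187/21 + 131/21 = 106/7.

15.14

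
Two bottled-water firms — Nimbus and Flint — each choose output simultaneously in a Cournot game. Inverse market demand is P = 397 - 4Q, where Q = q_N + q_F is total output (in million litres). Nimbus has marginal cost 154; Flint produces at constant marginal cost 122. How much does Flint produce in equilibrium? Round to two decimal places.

25.58

Nimbus's profit: π_N = (397 - 4Q)q_N - (154q_N). Setting ∂π_N/∂q_N = 0: 243 - 8q_N - 4(q_F) = 0.
Flint's first-order condition: 275 - 8q_F - 4(q_N) = 0.
Best responses: q_N = (243 - 4q_F)/8, q_F = (275 - 4q_N)/8.
Substituting one into the other gives q_N = 211/12 and q_F = 307/12.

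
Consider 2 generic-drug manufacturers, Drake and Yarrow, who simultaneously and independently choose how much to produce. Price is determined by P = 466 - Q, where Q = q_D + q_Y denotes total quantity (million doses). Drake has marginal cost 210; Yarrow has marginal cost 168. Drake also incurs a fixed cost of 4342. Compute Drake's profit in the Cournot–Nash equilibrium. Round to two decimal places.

Drake's profit: π_D = (466 - Q)q_D - (210q_D). Setting ∂π_D/∂q_D = 0: 256 - 2q_D - (q_Y) = 0.
Yarrow's first-order condition: 298 - 2q_Y - (q_D) = 0.
So q_D = (256 - q_Y)/2 and q_Y = (298 - q_D)/2.
Solving the pair: q_D = 214/3, q_Y = 340/3.
Price P = 466 - 554/3 = 844/3.
Drake's profit: (844/3 - 210)·(214/3) - 4342 = 746.4444.

746.44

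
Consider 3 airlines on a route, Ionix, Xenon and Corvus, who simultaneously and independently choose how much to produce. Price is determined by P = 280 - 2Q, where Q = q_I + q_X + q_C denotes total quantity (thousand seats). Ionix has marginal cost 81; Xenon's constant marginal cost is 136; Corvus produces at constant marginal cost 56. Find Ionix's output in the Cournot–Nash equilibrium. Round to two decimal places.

Ionix's profit: π_I = (280 - 2Q)q_I - (81q_I). Setting ∂π_I/∂q_I = 0: 199 - 4q_I - 2(q_X + q_C) = 0.
Xenon's first-order condition: 144 - 4q_X - 2(q_I + q_C) = 0.
Corvus's first-order condition: 224 - 4q_C - 2(q_I + q_X) = 0.
Adding the 3 conditions: 567 − 4Q − 4Q = 0, i.e. Q = 567/8.
Back-substituting: q_I = (199 − 567/4)/2 = 229/8, q_X = (144 − 567/4)/2 = 9/8, q_C = (224 − 567/4)/2 = 329/8.

28.63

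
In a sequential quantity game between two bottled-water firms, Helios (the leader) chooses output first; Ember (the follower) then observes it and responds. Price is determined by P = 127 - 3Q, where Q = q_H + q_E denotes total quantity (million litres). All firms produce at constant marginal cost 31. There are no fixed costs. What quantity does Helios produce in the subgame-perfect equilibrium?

Solve by backward induction. Given q_H, the follower Ember maximises π_E = (127 - 3q_H - 3q_E)q_E - 31q_E.
Follower FOC: 96 - 3q_H - 6q_E = 0, so q_E(q_H) = (96 - 3q_H)/6.
Helios substitutes q_E(q_H) into its own profit: π_H = q_H(127 - 3q_H - (96 - 3q_H)/2) - 31q_H = (79 - (3/2)q_H)q_H - 31q_H.
Maximising: ∂π_H/∂q_H = 48 - 3q_H = 0, giving q_H = 16.
Then q_E = (96 - 3·16)/6 = 8.

16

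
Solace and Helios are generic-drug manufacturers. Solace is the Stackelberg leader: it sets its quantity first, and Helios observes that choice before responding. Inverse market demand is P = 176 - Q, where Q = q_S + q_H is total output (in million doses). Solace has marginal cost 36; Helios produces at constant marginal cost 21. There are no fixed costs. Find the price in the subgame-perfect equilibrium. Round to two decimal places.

67.25

The follower Helios best-responds to any q_S: π_H = (176 - Q)q_H - 21q_H.
∂π_H/∂q_H = 155 - q_S - 2q_H = 0 gives the reaction function q_H = (155 - q_S)/2.
Solace substitutes q_H(q_S) into its own profit: π_S = q_S(176 - q_S - (155 - q_S)/2) - 36q_S = (197/2 - (1/2)q_S)q_S - 36q_S.
Maximising: ∂π_S/∂q_S = 125/2 - q_S = 0, giving q_S = 125/2.
Then q_H = (155 - 125/2)/2 = 185/4.
Total output Q = 435/4, so price P = 176 - 435/4 = 269/4.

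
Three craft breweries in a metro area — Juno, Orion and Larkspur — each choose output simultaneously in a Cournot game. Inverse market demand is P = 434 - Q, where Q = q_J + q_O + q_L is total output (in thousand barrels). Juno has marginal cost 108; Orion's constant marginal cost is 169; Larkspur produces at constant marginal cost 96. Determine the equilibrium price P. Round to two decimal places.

Juno's profit: π_J = (434 - Q)q_J - (108q_J). Setting ∂π_J/∂q_J = 0: 326 - 2q_J - (q_O + q_L) = 0.
Orion's profit: π_O = (434 - Q)q_O - (169q_O). Setting ∂π_O/∂q_O = 0: 265 - 2q_O - (q_J + q_L) = 0.
Larkspur's first-order condition: 338 - 2q_L - (q_J + q_O) = 0.
Adding the 3 conditions: 929 − 2Q − 2Q = 0, i.e. Q = 929/4.
Back-substituting: q_J = (326 − 929/4) = 375/4, q_O = (265 − 929/4) = 131/4, q_L = (338 − 929/4) = 423/4.
Total output Q = 929/4, so price P = 434 - 929/4 = 807/4.

201.75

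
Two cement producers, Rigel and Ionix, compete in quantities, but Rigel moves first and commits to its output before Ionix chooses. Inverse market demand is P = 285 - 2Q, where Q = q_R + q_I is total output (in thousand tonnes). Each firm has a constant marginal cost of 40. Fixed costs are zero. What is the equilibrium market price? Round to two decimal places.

101.25

The follower Ionix best-responds to any q_R: π_I = (285 - 2Q)q_I - 40q_I.
Follower FOC: 245 - 2q_R - 4q_I = 0, so q_I(q_R) = (245 - 2q_R)/4.
Rigel substitutes q_I(q_R) into its own profit: π_R = q_R(285 - 2q_R - (245 - 2q_R)/2) - 40q_R = (325/2 - q_R)q_R - 40q_R.
Maximising: ∂π_R/∂q_R = 245/2 - 2q_R = 0, giving q_R = 245/4.
Then q_I = (245 - 2·(245/4))/4 = 245/8.
Total output Q = 735/8, so price P = 285 - 2·(735/8) = 405/4.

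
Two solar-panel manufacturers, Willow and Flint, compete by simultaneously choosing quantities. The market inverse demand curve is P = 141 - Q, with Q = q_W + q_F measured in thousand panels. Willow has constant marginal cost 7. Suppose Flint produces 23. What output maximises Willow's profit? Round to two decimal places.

55.50

With the rival's output fixed at 23, Willow's profit is π_W = (141 - 23 - q_W)q_W - (7q_W) = (118 - q_W)q_W - (7q_W).
∂π_W/∂q_W = 111 - 2q_W = 0, so q_W = 111/2.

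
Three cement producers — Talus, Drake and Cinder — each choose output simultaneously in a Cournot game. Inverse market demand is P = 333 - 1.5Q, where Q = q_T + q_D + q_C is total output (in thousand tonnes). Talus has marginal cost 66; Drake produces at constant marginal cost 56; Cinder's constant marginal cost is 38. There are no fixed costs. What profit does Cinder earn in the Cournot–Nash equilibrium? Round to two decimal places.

Talus's profit: π_T = (333 - 1.5Q)q_T - (66q_T). Setting ∂π_T/∂q_T = 0: 267 - 3q_T - (3/2)(q_D + q_C) = 0.
Drake's first-order condition: 277 - 3q_D - (3/2)(q_T + q_C) = 0.
Cinder's profit: π_C = (333 - 1.5Q)q_C - (38q_C). Setting ∂π_C/∂q_C = 0: 295 - 3q_C - (3/2)(q_T + q_D) = 0.
Adding the 3 conditions: 839 − 3Q − 3Q = 0, i.e. Q = 839/6.
Back-substituting: q_T = (267 − 839/4)/(3/2) = 229/6, q_D = (277 − 839/4)/(3/2) = 269/6, q_C = (295 − 839/4)/(3/2) = 341/6.
Price P = 333 - (3/2)·(839/6) = 493/4.
Cinder's profit: (493/4 - 38)·(341/6) = 4845.0417.

4845.04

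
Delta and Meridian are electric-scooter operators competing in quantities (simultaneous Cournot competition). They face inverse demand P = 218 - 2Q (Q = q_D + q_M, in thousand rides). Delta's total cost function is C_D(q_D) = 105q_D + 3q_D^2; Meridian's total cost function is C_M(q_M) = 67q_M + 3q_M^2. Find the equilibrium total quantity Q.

22

Delta's profit: π_D = (218 - 2Q)q_D - (105q_D + 3q_D²). Setting ∂π_D/∂q_D = 0: 113 - 10q_D - 2(q_M) = 0.
Meridian's profit: π_M = (218 - 2Q)q_M - (67q_M + 3q_M²). Setting ∂π_M/∂q_M = 0: 151 - 10q_M - 2(q_D) = 0.
Best responses: q_D = (113 - 2q_M)/10, q_M = (151 - 2q_D)/10.
Solving the pair: q_D = 69/8, q_M = 107/8.
Total output Q = 69/8 + 107/8 = 22.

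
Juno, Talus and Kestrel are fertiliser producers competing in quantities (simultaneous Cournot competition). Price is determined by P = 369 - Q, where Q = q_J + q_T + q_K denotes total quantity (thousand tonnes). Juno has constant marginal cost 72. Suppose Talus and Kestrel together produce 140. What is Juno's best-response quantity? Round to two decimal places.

78.50

With rivals' combined output fixed at 140, Juno's profit is π_J = (369 - 140 - q_J)q_J - (72q_J) = (229 - q_J)q_J - (72q_J).
∂π_J/∂q_J = 157 - 2q_J = 0, so q_J = 157/2.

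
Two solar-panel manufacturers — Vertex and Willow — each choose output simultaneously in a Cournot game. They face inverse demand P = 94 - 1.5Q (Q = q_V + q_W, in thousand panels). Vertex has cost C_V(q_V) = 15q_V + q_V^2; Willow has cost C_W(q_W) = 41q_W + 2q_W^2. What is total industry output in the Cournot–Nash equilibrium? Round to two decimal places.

Vertex's profit: π_V = (94 - 1.5Q)q_V - (15q_V + q_V²). Setting ∂π_V/∂q_V = 0: 79 - 5q_V - (3/2)(q_W) = 0.
Willow's profit: π_W = (94 - 1.5Q)q_W - (41q_W + 2q_W²). Setting ∂π_W/∂q_W = 0: 53 - 7q_W - (3/2)(q_V) = 0.
So q_V = (79 - (3/2)q_W)/5 and q_W = (53 - (3/2)q_V)/7.
Solving the pair: q_V = 1894/131, q_W = 586/131.
Total output Q = 1894/131 + 586/131 = 18.9313.

18.93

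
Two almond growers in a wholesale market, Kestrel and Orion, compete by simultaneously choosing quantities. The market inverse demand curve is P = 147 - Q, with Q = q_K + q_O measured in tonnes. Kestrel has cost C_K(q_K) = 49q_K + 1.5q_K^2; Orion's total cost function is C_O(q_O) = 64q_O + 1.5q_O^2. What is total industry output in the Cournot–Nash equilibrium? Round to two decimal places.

30.17

Kestrel's profit: π_K = (147 - Q)q_K - (49q_K + (3/2)q_K²). Setting ∂π_K/∂q_K = 0: 98 - 5q_K - (q_O) = 0.
Orion's first-order condition: 83 - 5q_O - (q_K) = 0.
Best responses: q_K = (98 - q_O)/5, q_O = (83 - q_K)/5.
Solving the pair: q_K = 407/24, q_O = 317/24.
Total output Q = 407/24 + 317/24 = 181/6.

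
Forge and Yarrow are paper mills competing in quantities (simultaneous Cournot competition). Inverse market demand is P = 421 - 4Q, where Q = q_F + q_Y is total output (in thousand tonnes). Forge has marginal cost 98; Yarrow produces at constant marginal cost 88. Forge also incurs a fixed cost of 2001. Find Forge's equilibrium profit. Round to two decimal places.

Forge's profit: π_F = (421 - 4Q)q_F - (98q_F). Setting ∂π_F/∂q_F = 0: 323 - 8q_F - 4(q_Y) = 0.
Yarrow's profit: π_Y = (421 - 4Q)q_Y - (88q_Y). Setting ∂π_Y/∂q_Y = 0: 333 - 8q_Y - 4(q_F) = 0.
Best responses: q_F = (323 - 4q_Y)/8, q_Y = (333 - 4q_F)/8.
Substituting one into the other gives q_F = 313/12 and q_Y = 343/12.
Price P = 421 - 4·(164/3) = 607/3.
Forge's profit: (607/3 - 98)·(313/12) - 2001 = 720.3611.

720.36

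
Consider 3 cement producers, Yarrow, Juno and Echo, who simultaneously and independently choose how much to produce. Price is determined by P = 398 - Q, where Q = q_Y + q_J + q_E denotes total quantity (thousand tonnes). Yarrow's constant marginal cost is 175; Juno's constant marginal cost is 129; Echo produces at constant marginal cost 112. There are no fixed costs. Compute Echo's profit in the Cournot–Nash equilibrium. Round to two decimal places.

Yarrow's profit: π_Y = (398 - Q)q_Y - (175q_Y). Setting ∂π_Y/∂q_Y = 0: 223 - 2q_Y - (q_J + q_E) = 0.
Juno's first-order condition: 269 - 2q_J - (q_Y + q_E) = 0.
Echo's first-order condition: 286 - 2q_E - (q_Y + q_J) = 0.
Adding the 3 first-order conditions: 778 − 4Q = 0, so Q = 389/2.
Back-substituting: q_Y = (223 − 389/2) = 57/2, q_J = (269 − 389/2) = 149/2, q_E = (286 − 389/2) = 183/2.
Price P = 398 - 389/2 = 407/2.
Echo's profit: (407/2 - 112)·(183/2) = 8372.2500.

8372.25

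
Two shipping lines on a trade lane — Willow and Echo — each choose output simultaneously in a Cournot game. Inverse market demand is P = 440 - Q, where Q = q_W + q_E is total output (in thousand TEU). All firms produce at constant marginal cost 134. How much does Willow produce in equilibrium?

102

A representative firm's profit is π_i = q_i(440 - Q) - 134q_i.
First-order condition (treating rivals' output as given): 306 - 2q_i - q_j = 0.
By symmetry each firm produces the same amount; substituting q_j = q_i yields q_i = 306/3 = 102.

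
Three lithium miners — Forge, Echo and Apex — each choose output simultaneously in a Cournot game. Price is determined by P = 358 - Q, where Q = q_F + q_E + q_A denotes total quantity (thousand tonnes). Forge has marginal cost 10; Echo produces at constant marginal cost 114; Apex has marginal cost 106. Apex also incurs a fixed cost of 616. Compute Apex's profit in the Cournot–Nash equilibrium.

Forge's profit: π_F = (358 - Q)q_F - (10q_F). Setting ∂π_F/∂q_F = 0: 348 - 2q_F - (q_E + q_A) = 0.
Echo's first-order condition: 244 - 2q_E - (q_F + q_A) = 0.
Apex's profit: π_A = (358 - Q)q_A - (106q_A). Setting ∂π_A/∂q_A = 0: 252 - 2q_A - (q_F + q_E) = 0.
Summing all 3 equations gives 844 − 4Q = 0, hence Q = 211.
Back-substituting: q_F = (348 − 211) = 137, q_E = (244 − 211) = 33, q_A = (252 − 211) = 41.
Price P = 358 - 211 = 147.
Apex's profit: (147 - 106)·41 - 616 = 1065.

1065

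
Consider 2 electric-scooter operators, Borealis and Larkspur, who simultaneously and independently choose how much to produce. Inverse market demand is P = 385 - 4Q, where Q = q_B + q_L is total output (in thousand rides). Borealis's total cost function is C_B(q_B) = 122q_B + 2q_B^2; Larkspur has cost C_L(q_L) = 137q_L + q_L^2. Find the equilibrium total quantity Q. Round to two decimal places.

34.25

Borealis's profit: π_B = (385 - 4Q)q_B - (122q_B + 2q_B²). Setting ∂π_B/∂q_B = 0: 263 - 12q_B - 4(q_L) = 0.
Larkspur's profit: π_L = (385 - 4Q)q_L - (137q_L + q_L²). Setting ∂π_L/∂q_L = 0: 248 - 10q_L - 4(q_B) = 0.
Best responses: q_B = (263 - 4q_L)/12, q_L = (248 - 4q_B)/10.
Substituting one into the other gives q_B = 63/4 and q_L = 37/2.
Total output Q = 63/4 + 37/2 = 137/4.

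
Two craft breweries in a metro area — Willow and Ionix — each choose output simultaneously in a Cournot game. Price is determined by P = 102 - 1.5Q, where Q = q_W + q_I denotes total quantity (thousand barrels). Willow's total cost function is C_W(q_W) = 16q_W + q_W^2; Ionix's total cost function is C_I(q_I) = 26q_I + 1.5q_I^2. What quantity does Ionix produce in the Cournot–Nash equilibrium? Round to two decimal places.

Willow's profit: π_W = (102 - 1.5Q)q_W - (16q_W + q_W²). Setting ∂π_W/∂q_W = 0: 86 - 5q_W - (3/2)(q_I) = 0.
Ionix's first-order condition: 76 - 6q_I - (3/2)(q_W) = 0.
Best responses: q_W = (86 - (3/2)q_I)/5, q_I = (76 - (3/2)q_W)/6.
Substituting one into the other gives q_W = 536/37 and q_I = 1004/111.

9.05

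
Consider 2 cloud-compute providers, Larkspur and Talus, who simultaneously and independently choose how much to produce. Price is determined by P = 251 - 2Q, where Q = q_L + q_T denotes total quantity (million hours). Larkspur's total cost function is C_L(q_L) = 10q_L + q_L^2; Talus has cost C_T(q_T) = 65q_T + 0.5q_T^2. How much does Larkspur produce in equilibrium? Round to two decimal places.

Larkspur's profit: π_L = (251 - 2Q)q_L - (10q_L + q_L²). Setting ∂π_L/∂q_L = 0: 241 - 6q_L - 2(q_T) = 0.
Talus's first-order condition: 186 - 5q_T - 2(q_L) = 0.
Rearranging gives the reaction functions q_L = (241 - 2q_T)/6 and q_T = (186 - 2q_L)/5.
Solving the pair: q_L = 833/26, q_T = 317/13.

32.04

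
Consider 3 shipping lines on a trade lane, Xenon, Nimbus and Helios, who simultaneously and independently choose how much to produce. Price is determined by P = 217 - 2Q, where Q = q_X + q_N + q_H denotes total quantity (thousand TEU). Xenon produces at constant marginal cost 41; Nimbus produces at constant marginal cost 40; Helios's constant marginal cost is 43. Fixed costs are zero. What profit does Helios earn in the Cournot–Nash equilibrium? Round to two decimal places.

Xenon's profit: π_X = (217 - 2Q)q_X - (41q_X). Setting ∂π_X/∂q_X = 0: 176 - 4q_X - 2(q_N + q_H) = 0.
Nimbus's first-order condition: 177 - 4q_N - 2(q_X + q_H) = 0.
Helios's first-order condition: 174 - 4q_H - 2(q_X + q_N) = 0.
Adding the 3 first-order conditions: 527 − 8Q = 0, so Q = 527/8.
Back-substituting: q_X = (176 − 527/4)/2 = 177/8, q_N = (177 − 527/4)/2 = 181/8, q_H = (174 − 527/4)/2 = 169/8.
Price P = 217 - 2·(527/8) = 341/4.
Helios's profit: (341/4 - 43)·(169/8) = 892.5313.

892.53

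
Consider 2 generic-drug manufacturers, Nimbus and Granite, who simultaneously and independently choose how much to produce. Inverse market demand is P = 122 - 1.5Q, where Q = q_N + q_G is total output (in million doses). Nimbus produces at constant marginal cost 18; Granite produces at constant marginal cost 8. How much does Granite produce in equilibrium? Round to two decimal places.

27.56

Nimbus's profit: π_N = (122 - 1.5Q)q_N - (18q_N). Setting ∂π_N/∂q_N = 0: 104 - 3q_N - (3/2)(q_G) = 0.
Granite's profit: π_G = (122 - 1.5Q)q_G - (8q_G). Setting ∂π_G/∂q_G = 0: 114 - 3q_G - (3/2)(q_N) = 0.
Best responses: q_N = (104 - (3/2)q_G)/3, q_G = (114 - (3/2)q_N)/3.
Solving the pair: q_N = 188/9, q_G = 248/9.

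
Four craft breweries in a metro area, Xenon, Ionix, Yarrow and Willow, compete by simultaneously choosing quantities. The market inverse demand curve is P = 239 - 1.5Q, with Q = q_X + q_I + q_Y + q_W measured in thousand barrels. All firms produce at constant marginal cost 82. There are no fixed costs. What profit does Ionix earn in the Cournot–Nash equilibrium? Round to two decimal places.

Each firm earns π_i = (239 - 1.5Q)q_i - 82q_i.
First-order condition (treating rivals' output as given): 157 - 3q_i - (3/2)·Σ_{j≠i} q_j = 0.
With identical firms every q_j equals q_i, so Σ_{j≠i} q_j = 3q_i and 157 = (15/2)q_i, giving q_i = 314/15.
Price P = 239 - (3/2)·(1256/15) = 567/5.
Ionix's profit: (567/5 - 82)·(314/15) = 657.3067.

657.31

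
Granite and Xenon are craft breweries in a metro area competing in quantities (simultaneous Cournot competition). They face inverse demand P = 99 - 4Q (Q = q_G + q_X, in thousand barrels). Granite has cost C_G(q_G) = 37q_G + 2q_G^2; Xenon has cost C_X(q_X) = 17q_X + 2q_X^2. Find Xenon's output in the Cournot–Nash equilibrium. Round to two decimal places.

Granite's profit: π_G = (99 - 4Q)q_G - (37q_G + 2q_G²). Setting ∂π_G/∂q_G = 0: 62 - 12q_G - 4(q_X) = 0.
Xenon's profit: π_X = (99 - 4Q)q_X - (17q_X + 2q_X²). Setting ∂π_X/∂q_X = 0: 82 - 12q_X - 4(q_G) = 0.
Best responses: q_G = (62 - 4q_X)/12, q_X = (82 - 4q_G)/12.
Substituting one into the other gives q_G = 13/4 and q_X = 23/4.

5.75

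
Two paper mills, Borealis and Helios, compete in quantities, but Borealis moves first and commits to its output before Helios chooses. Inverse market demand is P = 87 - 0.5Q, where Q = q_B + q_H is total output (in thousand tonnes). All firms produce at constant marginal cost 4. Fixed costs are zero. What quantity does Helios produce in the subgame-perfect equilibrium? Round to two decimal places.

41.50

The follower Helios best-responds to any q_B: π_H = (87 - 0.5Q)q_H - 4q_H.
Follower FOC: 83 - (1/2)q_B - q_H = 0, so q_H(q_B) = (83 - (1/2)q_B).
Borealis substitutes q_H(q_B) into its own profit: π_B = q_B(87 - (1/2)q_B - (83 - (1/2)q_B)/2) - 4q_B = (91/2 - (1/4)q_B)q_B - 4q_B.
The leader's first-order condition 83/2 - (1/2)q_B = 0 yields q_B = 83.
Then q_H = (83 - (1/2)·83) = 83/2.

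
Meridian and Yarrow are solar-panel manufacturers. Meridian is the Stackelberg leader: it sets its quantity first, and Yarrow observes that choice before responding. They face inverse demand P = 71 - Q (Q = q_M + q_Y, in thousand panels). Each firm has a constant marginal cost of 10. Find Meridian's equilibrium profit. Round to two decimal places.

The follower Yarrow best-responds to any q_M: π_Y = (71 - Q)q_Y - 10q_Y.
Follower FOC: 61 - q_M - 2q_Y = 0, so q_Y(q_M) = (61 - q_M)/2.
Meridian substitutes q_Y(q_M) into its own profit: π_M = q_M(71 - q_M - (61 - q_M)/2) - 10q_M = (81/2 - (1/2)q_M)q_M - 10q_M.
Maximising: ∂π_M/∂q_M = 61/2 - q_M = 0, giving q_M = 61/2.
Then q_Y = (61 - 61/2)/2 = 61/4.
Price P = 71 - 183/4 = 101/4.
Meridian's profit: (101/4 - 10)·(61/2) = 465.1250.

465.13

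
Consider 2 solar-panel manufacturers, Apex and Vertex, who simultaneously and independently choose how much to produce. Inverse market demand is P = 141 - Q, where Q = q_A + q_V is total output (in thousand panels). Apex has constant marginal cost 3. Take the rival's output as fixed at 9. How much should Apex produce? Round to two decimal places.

With the rival's output fixed at 9, Apex's profit is π_A = (141 - 9 - q_A)q_A - (3q_A) = (132 - q_A)q_A - (3q_A).
∂π_A/∂q_A = 129 - 2q_A = 0, so q_A = 129/2.

64.50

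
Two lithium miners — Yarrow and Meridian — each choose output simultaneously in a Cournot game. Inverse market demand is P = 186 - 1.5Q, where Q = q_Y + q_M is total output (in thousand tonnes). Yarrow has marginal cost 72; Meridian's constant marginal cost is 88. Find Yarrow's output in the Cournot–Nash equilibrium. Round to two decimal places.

Yarrow's profit: π_Y = (186 - 1.5Q)q_Y - (72q_Y). Setting ∂π_Y/∂q_Y = 0: 114 - 3q_Y - (3/2)(q_M) = 0.
Meridian's first-order condition: 98 - 3q_M - (3/2)(q_Y) = 0.
Rearranging gives the reaction functions q_Y = (114 - (3/2)q_M)/3 and q_M = (98 - (3/2)q_Y)/3.
Substituting one into the other gives q_Y = 260/9 and q_M = 164/9.

28.89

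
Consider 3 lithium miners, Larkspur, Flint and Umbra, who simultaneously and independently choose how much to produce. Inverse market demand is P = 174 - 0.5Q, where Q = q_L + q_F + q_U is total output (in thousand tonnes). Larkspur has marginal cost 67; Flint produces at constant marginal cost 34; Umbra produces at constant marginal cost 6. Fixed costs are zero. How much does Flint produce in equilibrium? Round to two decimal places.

Larkspur's profit: π_L = (174 - 0.5Q)q_L - (67q_L). Setting ∂π_L/∂q_L = 0: 107 - q_L - (1/2)(q_F + q_U) = 0.
Flint's first-order condition: 140 - q_F - (1/2)(q_L + q_U) = 0.
Umbra's profit: π_U = (174 - 0.5Q)q_U - (6q_U). Setting ∂π_U/∂q_U = 0: 168 - q_U - (1/2)(q_L + q_F) = 0.
Adding the 3 first-order conditions: 415 − 2Q = 0, so Q = 415/2.
Back-substituting: q_L = (107 − 415/4)/(1/2) = 13/2, q_F = (140 − 415/4)/(1/2) = 145/2, q_U = (168 − 415/4)/(1/2) = 257/2.

72.50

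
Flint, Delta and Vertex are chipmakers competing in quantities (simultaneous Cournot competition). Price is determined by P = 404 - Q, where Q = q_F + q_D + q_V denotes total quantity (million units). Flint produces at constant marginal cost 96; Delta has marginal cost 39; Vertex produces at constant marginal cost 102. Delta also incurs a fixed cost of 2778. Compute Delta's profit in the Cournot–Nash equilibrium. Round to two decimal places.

11923.56

Flint's profit: π_F = (404 - Q)q_F - (96q_F). Setting ∂π_F/∂q_F = 0: 308 - 2q_F - (q_D + q_V) = 0.
Delta's first-order condition: 365 - 2q_D - (q_F + q_V) = 0.
Vertex's first-order condition: 302 - 2q_V - (q_F + q_D) = 0.
Summing all 3 equations gives 975 − 4Q = 0, hence Q = 975/4.
Back-substituting: q_F = (308 − 975/4) = 257/4, q_D = (365 − 975/4) = 485/4, q_V = (302 − 975/4) = 233/4.
Price P = 404 - 975/4 = 641/4.
Delta's profit: (641/4 - 39)·(485/4) - 2778 = 11923.5625.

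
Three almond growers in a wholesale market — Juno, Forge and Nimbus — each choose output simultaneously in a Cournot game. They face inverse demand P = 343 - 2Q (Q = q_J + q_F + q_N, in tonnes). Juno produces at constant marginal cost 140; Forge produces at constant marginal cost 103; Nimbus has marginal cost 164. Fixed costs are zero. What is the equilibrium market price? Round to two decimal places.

187.50

Juno's profit: π_J = (343 - 2Q)q_J - (140q_J). Setting ∂π_J/∂q_J = 0: 203 - 4q_J - 2(q_F + q_N) = 0.
Forge's profit: π_F = (343 - 2Q)q_F - (103q_F). Setting ∂π_F/∂q_F = 0: 240 - 4q_F - 2(q_J + q_N) = 0.
Nimbus's profit: π_N = (343 - 2Q)q_N - (164q_N). Setting ∂π_N/∂q_N = 0: 179 - 4q_N - 2(q_J + q_F) = 0.
Summing all 3 equations gives 622 − 8Q = 0, hence Q = 311/4.
Back-substituting: q_J = (203 − 311/2)/2 = 95/4, q_F = (240 − 311/2)/2 = 169/4, q_N = (179 − 311/2)/2 = 47/4.
Total output Q = 311/4, so price P = 343 - 2·(311/4) = 375/2.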